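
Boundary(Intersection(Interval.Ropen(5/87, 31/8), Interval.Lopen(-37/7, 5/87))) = {5/87}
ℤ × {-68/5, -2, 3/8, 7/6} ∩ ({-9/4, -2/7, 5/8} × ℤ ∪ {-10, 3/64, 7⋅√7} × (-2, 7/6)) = {-10} × {3/8}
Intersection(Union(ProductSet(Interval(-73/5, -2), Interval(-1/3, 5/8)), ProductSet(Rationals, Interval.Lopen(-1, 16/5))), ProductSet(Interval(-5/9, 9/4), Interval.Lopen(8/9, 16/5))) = ProductSet(Intersection(Interval(-5/9, 9/4), Rationals), Interval.Lopen(8/9, 16/5))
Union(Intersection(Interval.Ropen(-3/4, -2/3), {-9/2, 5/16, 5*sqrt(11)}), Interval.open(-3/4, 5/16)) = Interval.open(-3/4, 5/16)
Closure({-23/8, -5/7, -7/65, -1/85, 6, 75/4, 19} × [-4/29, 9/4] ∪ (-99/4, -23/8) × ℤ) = ([-99/4, -23/8] × ℤ) ∪ ({-23/8, -5/7, -7/65, -1/85, 6, 75/4, 19} × [-4/29, 9/4])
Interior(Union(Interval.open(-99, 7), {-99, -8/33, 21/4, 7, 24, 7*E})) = Interval.open(-99, 7)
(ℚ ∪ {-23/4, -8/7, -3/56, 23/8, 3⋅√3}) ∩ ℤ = ℤ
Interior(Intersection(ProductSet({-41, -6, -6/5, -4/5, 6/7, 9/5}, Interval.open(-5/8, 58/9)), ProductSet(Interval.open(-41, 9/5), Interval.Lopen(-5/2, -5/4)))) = EmptySet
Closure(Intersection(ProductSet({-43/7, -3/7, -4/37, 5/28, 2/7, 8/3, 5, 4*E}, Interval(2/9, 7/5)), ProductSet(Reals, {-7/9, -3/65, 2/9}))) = ProductSet({-43/7, -3/7, -4/37, 5/28, 2/7, 8/3, 5, 4*E}, {2/9})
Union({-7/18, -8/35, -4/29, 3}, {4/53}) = {-7/18, -8/35, -4/29, 4/53, 3}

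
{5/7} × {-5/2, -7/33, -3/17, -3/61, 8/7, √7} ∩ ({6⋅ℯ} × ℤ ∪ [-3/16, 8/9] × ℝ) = {5/7} × {-5/2, -7/33, -3/17, -3/61, 8/7, √7}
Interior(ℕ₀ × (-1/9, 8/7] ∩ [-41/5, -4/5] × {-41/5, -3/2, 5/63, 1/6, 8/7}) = ∅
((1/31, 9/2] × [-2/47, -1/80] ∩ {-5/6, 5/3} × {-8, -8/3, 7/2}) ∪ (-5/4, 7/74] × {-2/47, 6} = (-5/4, 7/74] × {-2/47, 6}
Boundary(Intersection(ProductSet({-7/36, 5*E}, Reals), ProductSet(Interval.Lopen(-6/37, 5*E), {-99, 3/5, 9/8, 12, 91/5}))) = ProductSet({5*E}, {-99, 3/5, 9/8, 12, 91/5})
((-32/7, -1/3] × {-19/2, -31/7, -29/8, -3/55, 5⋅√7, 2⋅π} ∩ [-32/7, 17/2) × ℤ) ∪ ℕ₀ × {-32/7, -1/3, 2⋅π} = ℕ₀ × {-32/7, -1/3, 2⋅π}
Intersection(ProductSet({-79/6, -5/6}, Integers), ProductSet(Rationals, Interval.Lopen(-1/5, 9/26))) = ProductSet({-79/6, -5/6}, Range(0, 1, 1))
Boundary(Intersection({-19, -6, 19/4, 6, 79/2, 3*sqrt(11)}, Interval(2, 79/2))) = {19/4, 6, 79/2, 3*sqrt(11)}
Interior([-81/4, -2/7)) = (-81/4, -2/7)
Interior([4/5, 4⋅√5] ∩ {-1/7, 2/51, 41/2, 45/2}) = ∅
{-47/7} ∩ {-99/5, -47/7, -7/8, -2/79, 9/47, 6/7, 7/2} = {-47/7}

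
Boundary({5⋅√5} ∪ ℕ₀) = ℕ₀ ∪ {5⋅√5}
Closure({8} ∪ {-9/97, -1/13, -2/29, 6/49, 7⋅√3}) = {-9/97, -1/13, -2/29, 6/49, 8, 7⋅√3}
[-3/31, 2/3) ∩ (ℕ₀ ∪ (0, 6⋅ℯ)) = {0} ∪ [0, 2/3)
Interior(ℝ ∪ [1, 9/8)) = (-∞, ∞)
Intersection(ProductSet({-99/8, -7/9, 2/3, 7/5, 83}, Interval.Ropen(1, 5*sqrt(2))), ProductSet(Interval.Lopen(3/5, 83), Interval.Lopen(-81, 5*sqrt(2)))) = ProductSet({2/3, 7/5, 83}, Interval.Ropen(1, 5*sqrt(2)))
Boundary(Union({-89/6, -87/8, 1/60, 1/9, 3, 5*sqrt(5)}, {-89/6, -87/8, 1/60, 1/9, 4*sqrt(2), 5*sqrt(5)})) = {-89/6, -87/8, 1/60, 1/9, 3, 4*sqrt(2), 5*sqrt(5)}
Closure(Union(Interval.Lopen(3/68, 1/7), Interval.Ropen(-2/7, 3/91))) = Union(Interval(-2/7, 3/91), Interval(3/68, 1/7))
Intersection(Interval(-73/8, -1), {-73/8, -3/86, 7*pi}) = {-73/8}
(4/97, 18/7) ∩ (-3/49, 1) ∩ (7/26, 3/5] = (7/26, 3/5]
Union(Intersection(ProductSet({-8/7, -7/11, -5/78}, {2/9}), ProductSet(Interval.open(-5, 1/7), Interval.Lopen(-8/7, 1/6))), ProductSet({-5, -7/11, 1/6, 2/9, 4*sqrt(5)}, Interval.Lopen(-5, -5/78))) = ProductSet({-5, -7/11, 1/6, 2/9, 4*sqrt(5)}, Interval.Lopen(-5, -5/78))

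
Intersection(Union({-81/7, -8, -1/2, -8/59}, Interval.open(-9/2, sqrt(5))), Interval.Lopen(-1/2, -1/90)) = Interval.Lopen(-1/2, -1/90)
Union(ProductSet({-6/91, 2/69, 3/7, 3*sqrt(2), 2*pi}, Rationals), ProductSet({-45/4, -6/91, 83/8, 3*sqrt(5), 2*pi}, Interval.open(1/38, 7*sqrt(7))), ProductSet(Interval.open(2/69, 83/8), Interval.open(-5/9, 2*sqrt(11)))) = Union(ProductSet({-45/4, -6/91, 83/8, 3*sqrt(5), 2*pi}, Interval.open(1/38, 7*sqrt(7))), ProductSet({-6/91, 2/69, 3/7, 3*sqrt(2), 2*pi}, Rationals), ProductSet(Interval.open(2/69, 83/8), Interval.open(-5/9, 2*sqrt(11))))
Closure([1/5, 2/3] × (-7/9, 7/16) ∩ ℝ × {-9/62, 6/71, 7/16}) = [1/5, 2/3] × {-9/62, 6/71}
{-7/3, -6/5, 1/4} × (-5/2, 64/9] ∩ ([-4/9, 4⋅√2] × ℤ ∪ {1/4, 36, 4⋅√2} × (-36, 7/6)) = {1/4} × ((-5/2, 7/6) ∪ {-2, -1, …, 7})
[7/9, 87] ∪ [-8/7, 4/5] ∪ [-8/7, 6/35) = [-8/7, 87]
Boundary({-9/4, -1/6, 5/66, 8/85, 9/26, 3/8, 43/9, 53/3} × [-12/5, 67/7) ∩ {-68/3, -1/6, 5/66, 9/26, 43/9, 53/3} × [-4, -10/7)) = {-1/6, 5/66, 9/26, 43/9, 53/3} × [-12/5, -10/7]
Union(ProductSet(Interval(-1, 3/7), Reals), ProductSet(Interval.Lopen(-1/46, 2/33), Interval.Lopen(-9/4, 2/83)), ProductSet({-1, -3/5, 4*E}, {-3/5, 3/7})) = Union(ProductSet({-1, -3/5, 4*E}, {-3/5, 3/7}), ProductSet(Interval(-1, 3/7), Reals))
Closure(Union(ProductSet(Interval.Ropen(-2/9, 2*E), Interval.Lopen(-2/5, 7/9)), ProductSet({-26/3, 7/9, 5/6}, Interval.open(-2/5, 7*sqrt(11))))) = Union(ProductSet({-2/9, 2*E}, Interval(-2/5, 7/9)), ProductSet({-26/3, 7/9, 5/6}, Interval(-2/5, 7*sqrt(11))), ProductSet(Interval(-2/9, 2*E), {-2/5, 7/9}), ProductSet(Interval.Ropen(-2/9, 2*E), Interval.Lopen(-2/5, 7/9)))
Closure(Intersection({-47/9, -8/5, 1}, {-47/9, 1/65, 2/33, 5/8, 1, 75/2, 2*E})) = {-47/9, 1}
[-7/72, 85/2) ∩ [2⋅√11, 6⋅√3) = [2⋅√11, 6⋅√3)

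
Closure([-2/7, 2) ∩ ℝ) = [-2/7, 2]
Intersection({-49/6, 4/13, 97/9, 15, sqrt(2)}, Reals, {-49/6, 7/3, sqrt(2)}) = {-49/6, sqrt(2)}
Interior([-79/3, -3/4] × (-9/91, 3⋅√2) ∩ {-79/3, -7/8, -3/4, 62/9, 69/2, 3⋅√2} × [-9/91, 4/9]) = ∅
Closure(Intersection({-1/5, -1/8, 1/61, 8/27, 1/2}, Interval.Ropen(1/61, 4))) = {1/61, 8/27, 1/2}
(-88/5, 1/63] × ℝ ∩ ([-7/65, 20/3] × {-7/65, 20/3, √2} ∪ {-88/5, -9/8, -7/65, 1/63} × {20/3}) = ({-9/8, -7/65, 1/63} × {20/3}) ∪ ([-7/65, 1/63] × {-7/65, 20/3, √2})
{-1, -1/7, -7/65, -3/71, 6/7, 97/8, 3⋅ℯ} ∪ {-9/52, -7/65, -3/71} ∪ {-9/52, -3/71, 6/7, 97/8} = {-1, -9/52, -1/7, -7/65, -3/71, 6/7, 97/8, 3⋅ℯ}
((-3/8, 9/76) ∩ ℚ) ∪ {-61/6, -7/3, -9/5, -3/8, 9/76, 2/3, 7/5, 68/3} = {-61/6, -7/3, -9/5, -3/8, 9/76, 2/3, 7/5, 68/3} ∪ (ℚ ∩ (-3/8, 9/76))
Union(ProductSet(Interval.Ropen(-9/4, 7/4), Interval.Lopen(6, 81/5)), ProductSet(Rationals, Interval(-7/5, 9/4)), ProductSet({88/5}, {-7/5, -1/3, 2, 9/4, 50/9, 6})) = Union(ProductSet({88/5}, {-7/5, -1/3, 2, 9/4, 50/9, 6}), ProductSet(Interval.Ropen(-9/4, 7/4), Interval.Lopen(6, 81/5)), ProductSet(Rationals, Interval(-7/5, 9/4)))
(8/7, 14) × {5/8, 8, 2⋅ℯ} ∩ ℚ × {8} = (ℚ ∩ (8/7, 14)) × {8}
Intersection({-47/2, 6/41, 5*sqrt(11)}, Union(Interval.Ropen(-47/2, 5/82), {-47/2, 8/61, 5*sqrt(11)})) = {-47/2, 5*sqrt(11)}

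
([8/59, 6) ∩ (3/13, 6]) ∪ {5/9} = (3/13, 6)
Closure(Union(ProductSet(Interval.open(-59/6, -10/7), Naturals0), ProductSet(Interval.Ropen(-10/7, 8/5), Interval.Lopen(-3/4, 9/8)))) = Union(ProductSet({-10/7, 8/5}, Interval(-3/4, 9/8)), ProductSet(Interval(-59/6, -10/7), Union(Complement(Naturals0, Interval.open(-3/4, 9/8)), Naturals0)), ProductSet(Interval.open(-59/6, -10/7), Naturals0), ProductSet(Interval(-10/7, 8/5), {-3/4, 9/8}), ProductSet(Interval.Ropen(-10/7, 8/5), Interval.Lopen(-3/4, 9/8)))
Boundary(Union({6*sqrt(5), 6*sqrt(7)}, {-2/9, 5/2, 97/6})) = {-2/9, 5/2, 97/6, 6*sqrt(5), 6*sqrt(7)}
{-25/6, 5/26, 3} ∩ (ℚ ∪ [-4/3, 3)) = {-25/6, 5/26, 3}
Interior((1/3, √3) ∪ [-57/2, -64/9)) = (-57/2, -64/9) ∪ (1/3, √3)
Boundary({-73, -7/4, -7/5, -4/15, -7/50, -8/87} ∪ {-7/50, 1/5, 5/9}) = {-73, -7/4, -7/5, -4/15, -7/50, -8/87, 1/5, 5/9}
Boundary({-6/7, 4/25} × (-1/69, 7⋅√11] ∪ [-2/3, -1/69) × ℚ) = ([-2/3, -1/69] × ℝ) ∪ ({-6/7, 4/25} × [-1/69, 7⋅√11])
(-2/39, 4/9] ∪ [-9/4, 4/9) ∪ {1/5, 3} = [-9/4, 4/9] ∪ {3}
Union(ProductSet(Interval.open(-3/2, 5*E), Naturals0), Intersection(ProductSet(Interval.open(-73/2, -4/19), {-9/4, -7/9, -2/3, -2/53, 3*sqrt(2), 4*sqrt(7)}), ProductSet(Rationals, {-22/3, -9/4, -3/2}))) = Union(ProductSet(Intersection(Interval.open(-73/2, -4/19), Rationals), {-9/4}), ProductSet(Interval.open(-3/2, 5*E), Naturals0))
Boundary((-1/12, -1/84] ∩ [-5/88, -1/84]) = {-5/88, -1/84}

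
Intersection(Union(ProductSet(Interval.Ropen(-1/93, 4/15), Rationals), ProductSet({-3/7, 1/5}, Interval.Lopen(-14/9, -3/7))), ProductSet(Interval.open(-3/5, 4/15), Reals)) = Union(ProductSet({-3/7, 1/5}, Interval.Lopen(-14/9, -3/7)), ProductSet(Interval.Ropen(-1/93, 4/15), Rationals))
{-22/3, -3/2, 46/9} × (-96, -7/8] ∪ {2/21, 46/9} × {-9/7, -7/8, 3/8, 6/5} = ({2/21, 46/9} × {-9/7, -7/8, 3/8, 6/5}) ∪ ({-22/3, -3/2, 46/9} × (-96, -7/8])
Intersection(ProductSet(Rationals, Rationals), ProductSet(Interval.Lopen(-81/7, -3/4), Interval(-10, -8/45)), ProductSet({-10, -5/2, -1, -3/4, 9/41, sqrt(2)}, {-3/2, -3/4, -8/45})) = ProductSet({-10, -5/2, -1, -3/4}, {-3/2, -3/4, -8/45})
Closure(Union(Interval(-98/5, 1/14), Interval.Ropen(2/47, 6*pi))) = Interval(-98/5, 6*pi)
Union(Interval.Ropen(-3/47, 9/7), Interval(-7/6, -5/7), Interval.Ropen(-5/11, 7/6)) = Union(Interval(-7/6, -5/7), Interval.Ropen(-5/11, 9/7))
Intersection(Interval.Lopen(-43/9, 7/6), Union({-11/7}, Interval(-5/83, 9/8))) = Union({-11/7}, Interval(-5/83, 9/8))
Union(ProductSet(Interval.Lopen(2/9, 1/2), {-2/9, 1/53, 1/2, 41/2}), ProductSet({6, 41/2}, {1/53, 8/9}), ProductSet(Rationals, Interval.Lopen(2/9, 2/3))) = Union(ProductSet({6, 41/2}, {1/53, 8/9}), ProductSet(Interval.Lopen(2/9, 1/2), {-2/9, 1/53, 1/2, 41/2}), ProductSet(Rationals, Interval.Lopen(2/9, 2/3)))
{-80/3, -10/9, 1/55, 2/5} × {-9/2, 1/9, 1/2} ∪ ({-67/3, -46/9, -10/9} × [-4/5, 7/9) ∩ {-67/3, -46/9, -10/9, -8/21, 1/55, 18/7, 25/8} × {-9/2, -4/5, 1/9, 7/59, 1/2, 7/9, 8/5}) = ({-67/3, -46/9, -10/9} × {-4/5, 1/9, 7/59, 1/2}) ∪ ({-80/3, -10/9, 1/55, 2/5} × {-9/2, 1/9, 1/2})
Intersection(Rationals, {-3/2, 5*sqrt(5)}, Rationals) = {-3/2}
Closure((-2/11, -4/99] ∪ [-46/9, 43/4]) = [-46/9, 43/4]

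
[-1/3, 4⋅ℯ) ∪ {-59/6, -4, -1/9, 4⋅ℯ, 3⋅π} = {-59/6, -4} ∪ [-1/3, 4⋅ℯ]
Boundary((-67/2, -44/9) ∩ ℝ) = {-67/2, -44/9}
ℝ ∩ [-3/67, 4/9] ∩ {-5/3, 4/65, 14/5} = {4/65}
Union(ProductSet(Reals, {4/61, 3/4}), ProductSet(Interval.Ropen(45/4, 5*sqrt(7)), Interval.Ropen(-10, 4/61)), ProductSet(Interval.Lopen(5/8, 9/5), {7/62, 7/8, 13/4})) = Union(ProductSet(Interval.Lopen(5/8, 9/5), {7/62, 7/8, 13/4}), ProductSet(Interval.Ropen(45/4, 5*sqrt(7)), Interval.Ropen(-10, 4/61)), ProductSet(Reals, {4/61, 3/4}))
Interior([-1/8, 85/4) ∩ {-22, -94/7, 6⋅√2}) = ∅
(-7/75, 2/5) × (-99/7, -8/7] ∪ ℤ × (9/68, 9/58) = (ℤ × (9/68, 9/58)) ∪ ((-7/75, 2/5) × (-99/7, -8/7])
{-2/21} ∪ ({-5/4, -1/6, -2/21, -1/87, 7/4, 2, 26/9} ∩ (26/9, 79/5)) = {-2/21}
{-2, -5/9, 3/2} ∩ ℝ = {-2, -5/9, 3/2}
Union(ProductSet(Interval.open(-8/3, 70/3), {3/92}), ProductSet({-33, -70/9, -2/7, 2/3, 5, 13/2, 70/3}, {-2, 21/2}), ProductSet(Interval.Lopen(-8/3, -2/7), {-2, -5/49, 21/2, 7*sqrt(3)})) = Union(ProductSet({-33, -70/9, -2/7, 2/3, 5, 13/2, 70/3}, {-2, 21/2}), ProductSet(Interval.Lopen(-8/3, -2/7), {-2, -5/49, 21/2, 7*sqrt(3)}), ProductSet(Interval.open(-8/3, 70/3), {3/92}))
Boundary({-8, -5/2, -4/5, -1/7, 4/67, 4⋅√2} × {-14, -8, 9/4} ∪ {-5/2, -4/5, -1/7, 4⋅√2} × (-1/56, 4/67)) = ({-5/2, -4/5, -1/7, 4⋅√2} × [-1/56, 4/67]) ∪ ({-8, -5/2, -4/5, -1/7, 4/67, 4⋅√2} × {-14, -8, 9/4})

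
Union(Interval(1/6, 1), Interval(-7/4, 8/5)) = Interval(-7/4, 8/5)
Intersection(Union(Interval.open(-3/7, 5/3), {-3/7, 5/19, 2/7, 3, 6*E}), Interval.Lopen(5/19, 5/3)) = Interval.open(5/19, 5/3)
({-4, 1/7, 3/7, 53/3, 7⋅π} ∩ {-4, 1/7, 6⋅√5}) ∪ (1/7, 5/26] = {-4} ∪ [1/7, 5/26]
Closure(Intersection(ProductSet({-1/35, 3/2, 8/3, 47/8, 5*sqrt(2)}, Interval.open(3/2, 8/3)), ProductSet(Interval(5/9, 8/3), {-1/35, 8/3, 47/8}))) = EmptySet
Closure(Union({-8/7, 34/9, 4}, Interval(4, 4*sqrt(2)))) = Union({-8/7, 34/9}, Interval(4, 4*sqrt(2)))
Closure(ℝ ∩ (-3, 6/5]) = [-3, 6/5]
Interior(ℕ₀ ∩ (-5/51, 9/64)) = ∅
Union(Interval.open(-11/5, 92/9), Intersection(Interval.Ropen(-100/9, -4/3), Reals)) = Interval.Ropen(-100/9, 92/9)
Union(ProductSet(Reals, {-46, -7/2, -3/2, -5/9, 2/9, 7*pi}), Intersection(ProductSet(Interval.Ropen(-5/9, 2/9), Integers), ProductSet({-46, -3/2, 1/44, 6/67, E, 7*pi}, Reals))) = Union(ProductSet({1/44, 6/67}, Integers), ProductSet(Reals, {-46, -7/2, -3/2, -5/9, 2/9, 7*pi}))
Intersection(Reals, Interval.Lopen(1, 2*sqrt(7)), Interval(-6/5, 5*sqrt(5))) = Interval.Lopen(1, 2*sqrt(7))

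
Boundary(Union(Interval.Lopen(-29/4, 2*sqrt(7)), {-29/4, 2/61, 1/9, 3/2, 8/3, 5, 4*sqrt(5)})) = {-29/4, 4*sqrt(5), 2*sqrt(7)}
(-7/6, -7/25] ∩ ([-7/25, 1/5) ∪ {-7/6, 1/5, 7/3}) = {-7/25}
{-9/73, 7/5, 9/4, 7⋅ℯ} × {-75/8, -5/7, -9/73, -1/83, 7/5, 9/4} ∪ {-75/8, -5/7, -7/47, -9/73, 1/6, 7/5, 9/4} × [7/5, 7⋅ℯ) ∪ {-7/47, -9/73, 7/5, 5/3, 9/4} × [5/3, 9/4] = ({-7/47, -9/73, 7/5, 5/3, 9/4} × [5/3, 9/4]) ∪ ({-9/73, 7/5, 9/4, 7⋅ℯ} × {-75/8, -5/7, -9/73, -1/83, 7/5, 9/4}) ∪ ({-75/8, -5/7, -7/47, -9/73, 1/6, 7/5, 9/4} × [7/5, 7⋅ℯ))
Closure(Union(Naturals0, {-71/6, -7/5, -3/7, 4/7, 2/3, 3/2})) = Union({-71/6, -7/5, -3/7, 4/7, 2/3, 3/2}, Naturals0)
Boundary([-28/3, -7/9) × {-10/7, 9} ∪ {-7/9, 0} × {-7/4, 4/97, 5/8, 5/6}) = ({-7/9, 0} × {-7/4, 4/97, 5/8, 5/6}) ∪ ([-28/3, -7/9] × {-10/7, 9})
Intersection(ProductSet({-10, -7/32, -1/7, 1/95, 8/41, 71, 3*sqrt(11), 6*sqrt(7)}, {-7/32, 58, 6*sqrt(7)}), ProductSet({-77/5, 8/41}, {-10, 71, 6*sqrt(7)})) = ProductSet({8/41}, {6*sqrt(7)})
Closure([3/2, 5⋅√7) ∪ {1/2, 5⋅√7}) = {1/2} ∪ [3/2, 5⋅√7]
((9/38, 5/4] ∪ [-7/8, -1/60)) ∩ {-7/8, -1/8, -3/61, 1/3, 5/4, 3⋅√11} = {-7/8, -1/8, -3/61, 1/3, 5/4}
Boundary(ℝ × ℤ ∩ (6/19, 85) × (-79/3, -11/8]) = [6/19, 85] × {-26, -25, …, -2}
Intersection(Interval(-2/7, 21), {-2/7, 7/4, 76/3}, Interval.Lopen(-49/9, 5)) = {-2/7, 7/4}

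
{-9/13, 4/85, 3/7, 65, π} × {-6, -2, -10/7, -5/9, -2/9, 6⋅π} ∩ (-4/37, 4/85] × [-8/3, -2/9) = {4/85} × {-2, -10/7, -5/9}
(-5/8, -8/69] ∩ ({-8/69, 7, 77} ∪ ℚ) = ℚ ∩ (-5/8, -8/69]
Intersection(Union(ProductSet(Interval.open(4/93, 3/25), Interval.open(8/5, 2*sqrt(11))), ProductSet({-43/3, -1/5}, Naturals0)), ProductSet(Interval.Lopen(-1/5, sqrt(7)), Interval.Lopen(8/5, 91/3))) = ProductSet(Interval.open(4/93, 3/25), Interval.open(8/5, 2*sqrt(11)))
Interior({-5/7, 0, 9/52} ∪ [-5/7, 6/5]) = (-5/7, 6/5)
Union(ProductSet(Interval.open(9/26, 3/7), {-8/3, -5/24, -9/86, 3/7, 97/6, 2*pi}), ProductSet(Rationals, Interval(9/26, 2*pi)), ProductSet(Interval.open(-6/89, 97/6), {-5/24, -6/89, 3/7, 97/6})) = Union(ProductSet(Interval.open(-6/89, 97/6), {-5/24, -6/89, 3/7, 97/6}), ProductSet(Interval.open(9/26, 3/7), {-8/3, -5/24, -9/86, 3/7, 97/6, 2*pi}), ProductSet(Rationals, Interval(9/26, 2*pi)))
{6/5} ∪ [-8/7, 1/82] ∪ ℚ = ℚ ∪ [-8/7, 1/82]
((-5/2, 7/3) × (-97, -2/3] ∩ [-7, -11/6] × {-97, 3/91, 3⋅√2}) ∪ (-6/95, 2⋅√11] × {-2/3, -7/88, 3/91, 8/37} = (-6/95, 2⋅√11] × {-2/3, -7/88, 3/91, 8/37}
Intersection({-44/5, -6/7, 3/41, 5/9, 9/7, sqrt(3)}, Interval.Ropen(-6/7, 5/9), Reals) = {-6/7, 3/41}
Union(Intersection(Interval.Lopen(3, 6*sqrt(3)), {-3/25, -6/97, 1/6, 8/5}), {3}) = {3}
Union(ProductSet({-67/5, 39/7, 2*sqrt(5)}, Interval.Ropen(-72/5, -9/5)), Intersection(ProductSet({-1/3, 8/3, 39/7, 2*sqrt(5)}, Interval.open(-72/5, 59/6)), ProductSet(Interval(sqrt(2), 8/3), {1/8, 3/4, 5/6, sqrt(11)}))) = Union(ProductSet({8/3}, {1/8, 3/4, 5/6, sqrt(11)}), ProductSet({-67/5, 39/7, 2*sqrt(5)}, Interval.Ropen(-72/5, -9/5)))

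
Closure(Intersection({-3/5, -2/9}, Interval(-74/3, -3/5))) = {-3/5}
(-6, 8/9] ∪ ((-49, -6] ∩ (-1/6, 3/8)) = (-6, 8/9]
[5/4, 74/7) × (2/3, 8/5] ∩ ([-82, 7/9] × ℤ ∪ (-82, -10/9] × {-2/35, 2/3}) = ∅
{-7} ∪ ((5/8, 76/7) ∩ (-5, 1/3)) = {-7}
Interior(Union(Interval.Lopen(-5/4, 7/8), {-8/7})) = Interval.open(-5/4, 7/8)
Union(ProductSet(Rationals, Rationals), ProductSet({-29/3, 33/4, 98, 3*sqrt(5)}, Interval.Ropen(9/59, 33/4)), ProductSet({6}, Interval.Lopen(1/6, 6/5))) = Union(ProductSet({6}, Interval.Lopen(1/6, 6/5)), ProductSet({-29/3, 33/4, 98, 3*sqrt(5)}, Interval.Ropen(9/59, 33/4)), ProductSet(Rationals, Rationals))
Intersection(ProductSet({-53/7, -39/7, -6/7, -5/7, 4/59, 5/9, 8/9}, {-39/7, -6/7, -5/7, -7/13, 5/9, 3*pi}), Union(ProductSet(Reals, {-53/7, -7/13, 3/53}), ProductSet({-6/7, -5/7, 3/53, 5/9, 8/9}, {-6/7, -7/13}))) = Union(ProductSet({-6/7, -5/7, 5/9, 8/9}, {-6/7, -7/13}), ProductSet({-53/7, -39/7, -6/7, -5/7, 4/59, 5/9, 8/9}, {-7/13}))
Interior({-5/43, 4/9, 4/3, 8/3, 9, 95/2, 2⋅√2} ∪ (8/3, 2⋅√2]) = (8/3, 2⋅√2)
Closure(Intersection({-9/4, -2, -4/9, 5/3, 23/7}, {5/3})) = {5/3}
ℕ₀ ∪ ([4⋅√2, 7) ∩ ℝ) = ℕ₀ ∪ [4⋅√2, 7]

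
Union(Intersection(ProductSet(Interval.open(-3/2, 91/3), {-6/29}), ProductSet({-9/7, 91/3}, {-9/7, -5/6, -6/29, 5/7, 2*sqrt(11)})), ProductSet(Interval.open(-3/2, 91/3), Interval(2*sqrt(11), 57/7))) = Union(ProductSet({-9/7}, {-6/29}), ProductSet(Interval.open(-3/2, 91/3), Interval(2*sqrt(11), 57/7)))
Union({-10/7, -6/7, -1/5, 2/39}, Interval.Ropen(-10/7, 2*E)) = Interval.Ropen(-10/7, 2*E)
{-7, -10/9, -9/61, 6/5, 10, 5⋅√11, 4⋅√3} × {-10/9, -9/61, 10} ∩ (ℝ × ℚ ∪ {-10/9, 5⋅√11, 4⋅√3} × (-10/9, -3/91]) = {-7, -10/9, -9/61, 6/5, 10, 5⋅√11, 4⋅√3} × {-10/9, -9/61, 10}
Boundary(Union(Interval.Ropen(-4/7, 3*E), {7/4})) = {-4/7, 3*E}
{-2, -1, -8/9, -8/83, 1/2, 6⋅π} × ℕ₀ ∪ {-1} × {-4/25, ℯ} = ({-1} × {-4/25, ℯ}) ∪ ({-2, -1, -8/9, -8/83, 1/2, 6⋅π} × ℕ₀)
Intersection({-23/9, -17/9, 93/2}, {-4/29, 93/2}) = {93/2}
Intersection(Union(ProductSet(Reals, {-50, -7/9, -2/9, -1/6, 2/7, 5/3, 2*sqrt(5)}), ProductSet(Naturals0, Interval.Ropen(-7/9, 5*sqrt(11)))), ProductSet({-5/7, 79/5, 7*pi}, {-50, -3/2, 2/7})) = ProductSet({-5/7, 79/5, 7*pi}, {-50, 2/7})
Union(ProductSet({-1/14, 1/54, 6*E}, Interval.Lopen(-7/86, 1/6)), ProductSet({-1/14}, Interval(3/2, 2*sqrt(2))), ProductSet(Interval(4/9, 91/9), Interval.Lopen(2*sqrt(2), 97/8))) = Union(ProductSet({-1/14}, Interval(3/2, 2*sqrt(2))), ProductSet({-1/14, 1/54, 6*E}, Interval.Lopen(-7/86, 1/6)), ProductSet(Interval(4/9, 91/9), Interval.Lopen(2*sqrt(2), 97/8)))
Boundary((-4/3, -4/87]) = {-4/3, -4/87}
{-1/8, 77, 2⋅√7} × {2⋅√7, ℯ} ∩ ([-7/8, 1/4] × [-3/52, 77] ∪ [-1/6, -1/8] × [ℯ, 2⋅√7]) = {-1/8} × {2⋅√7, ℯ}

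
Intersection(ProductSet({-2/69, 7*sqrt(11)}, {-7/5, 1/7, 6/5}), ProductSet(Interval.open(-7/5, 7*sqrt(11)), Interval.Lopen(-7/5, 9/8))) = ProductSet({-2/69}, {1/7})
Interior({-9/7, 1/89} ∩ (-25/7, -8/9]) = ∅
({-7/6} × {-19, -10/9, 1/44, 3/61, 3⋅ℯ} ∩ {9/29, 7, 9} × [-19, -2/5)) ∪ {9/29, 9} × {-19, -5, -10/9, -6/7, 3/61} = {9/29, 9} × {-19, -5, -10/9, -6/7, 3/61}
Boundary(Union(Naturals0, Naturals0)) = Naturals0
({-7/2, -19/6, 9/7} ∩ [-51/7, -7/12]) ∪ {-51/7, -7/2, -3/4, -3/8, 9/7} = {-51/7, -7/2, -19/6, -3/4, -3/8, 9/7}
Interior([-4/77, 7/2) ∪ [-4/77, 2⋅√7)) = (-4/77, 2⋅√7)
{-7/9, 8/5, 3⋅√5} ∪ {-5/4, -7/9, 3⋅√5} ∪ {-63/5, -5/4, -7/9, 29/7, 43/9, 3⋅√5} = {-63/5, -5/4, -7/9, 8/5, 29/7, 43/9, 3⋅√5}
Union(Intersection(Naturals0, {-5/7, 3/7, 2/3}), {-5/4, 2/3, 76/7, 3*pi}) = {-5/4, 2/3, 76/7, 3*pi}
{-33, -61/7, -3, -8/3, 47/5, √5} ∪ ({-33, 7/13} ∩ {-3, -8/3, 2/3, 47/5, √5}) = {-33, -61/7, -3, -8/3, 47/5, √5}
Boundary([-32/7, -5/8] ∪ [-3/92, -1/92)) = {-32/7, -5/8, -3/92, -1/92}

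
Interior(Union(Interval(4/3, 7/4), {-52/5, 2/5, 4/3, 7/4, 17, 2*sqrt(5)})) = Interval.open(4/3, 7/4)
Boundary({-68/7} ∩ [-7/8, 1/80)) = ∅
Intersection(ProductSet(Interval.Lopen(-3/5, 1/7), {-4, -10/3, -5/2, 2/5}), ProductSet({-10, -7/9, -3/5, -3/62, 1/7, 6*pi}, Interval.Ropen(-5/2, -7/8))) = ProductSet({-3/62, 1/7}, {-5/2})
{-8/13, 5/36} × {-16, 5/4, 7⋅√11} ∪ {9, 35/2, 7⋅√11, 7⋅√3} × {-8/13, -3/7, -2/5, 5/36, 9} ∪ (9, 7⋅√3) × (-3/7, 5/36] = ({-8/13, 5/36} × {-16, 5/4, 7⋅√11}) ∪ ((9, 7⋅√3) × (-3/7, 5/36]) ∪ ({9, 35/2, 7⋅√11, 7⋅√3} × {-8/13, -3/7, -2/5, 5/36, 9})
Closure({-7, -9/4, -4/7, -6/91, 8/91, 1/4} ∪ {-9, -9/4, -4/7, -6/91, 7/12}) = {-9, -7, -9/4, -4/7, -6/91, 8/91, 1/4, 7/12}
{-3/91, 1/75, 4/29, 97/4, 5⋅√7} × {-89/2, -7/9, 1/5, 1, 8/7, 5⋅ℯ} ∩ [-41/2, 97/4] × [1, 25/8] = {-3/91, 1/75, 4/29, 97/4, 5⋅√7} × {1, 8/7}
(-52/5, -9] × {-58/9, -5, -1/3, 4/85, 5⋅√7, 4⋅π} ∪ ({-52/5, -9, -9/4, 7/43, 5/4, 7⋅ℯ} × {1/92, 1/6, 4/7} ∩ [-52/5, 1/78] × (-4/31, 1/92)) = (-52/5, -9] × {-58/9, -5, -1/3, 4/85, 5⋅√7, 4⋅π}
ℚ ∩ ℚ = ℚ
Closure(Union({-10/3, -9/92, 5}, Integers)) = Union({-10/3, -9/92}, Integers)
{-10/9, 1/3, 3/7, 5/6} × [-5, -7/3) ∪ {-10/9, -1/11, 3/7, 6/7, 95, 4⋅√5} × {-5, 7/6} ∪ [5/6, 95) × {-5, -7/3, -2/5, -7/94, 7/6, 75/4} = ({-10/9, 1/3, 3/7, 5/6} × [-5, -7/3)) ∪ ([5/6, 95) × {-5, -7/3, -2/5, -7/94, 7/6, 75/4}) ∪ ({-10/9, -1/11, 3/7, 6/7, 95, 4⋅√5} × {-5, 7/6})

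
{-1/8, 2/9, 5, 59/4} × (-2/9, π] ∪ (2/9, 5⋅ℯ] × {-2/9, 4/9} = ({-1/8, 2/9, 5, 59/4} × (-2/9, π]) ∪ ((2/9, 5⋅ℯ] × {-2/9, 4/9})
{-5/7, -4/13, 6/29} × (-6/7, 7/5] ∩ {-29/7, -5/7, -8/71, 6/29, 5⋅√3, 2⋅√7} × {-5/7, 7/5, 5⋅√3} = {-5/7, 6/29} × {-5/7, 7/5}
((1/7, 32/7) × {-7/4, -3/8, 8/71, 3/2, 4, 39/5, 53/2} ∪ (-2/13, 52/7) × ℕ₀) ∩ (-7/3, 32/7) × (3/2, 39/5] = ((1/7, 32/7) × {4, 39/5}) ∪ ((-2/13, 32/7) × {2, 3, …, 7})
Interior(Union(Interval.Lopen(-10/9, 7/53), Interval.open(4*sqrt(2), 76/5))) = Union(Interval.open(-10/9, 7/53), Interval.open(4*sqrt(2), 76/5))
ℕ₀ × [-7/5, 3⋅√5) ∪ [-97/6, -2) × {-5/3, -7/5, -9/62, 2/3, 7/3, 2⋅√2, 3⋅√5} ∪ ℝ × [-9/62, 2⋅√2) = (ℕ₀ × [-7/5, 3⋅√5)) ∪ (ℝ × [-9/62, 2⋅√2)) ∪ ([-97/6, -2) × {-5/3, -7/5, -9/62, 2/3, 7/3, 2⋅√2, 3⋅√5})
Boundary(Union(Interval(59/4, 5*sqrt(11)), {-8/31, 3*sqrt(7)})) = {-8/31, 59/4, 5*sqrt(11), 3*sqrt(7)}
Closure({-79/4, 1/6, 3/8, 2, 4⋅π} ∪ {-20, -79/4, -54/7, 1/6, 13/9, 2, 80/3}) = {-20, -79/4, -54/7, 1/6, 3/8, 13/9, 2, 80/3, 4⋅π}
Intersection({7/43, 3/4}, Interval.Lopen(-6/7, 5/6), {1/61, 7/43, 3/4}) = {7/43, 3/4}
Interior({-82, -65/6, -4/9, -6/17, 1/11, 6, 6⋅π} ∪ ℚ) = ∅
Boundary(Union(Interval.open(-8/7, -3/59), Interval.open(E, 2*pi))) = {-8/7, -3/59, E, 2*pi}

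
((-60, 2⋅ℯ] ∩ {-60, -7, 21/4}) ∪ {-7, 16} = {-7, 21/4, 16}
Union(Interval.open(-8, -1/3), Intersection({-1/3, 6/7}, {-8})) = Interval.open(-8, -1/3)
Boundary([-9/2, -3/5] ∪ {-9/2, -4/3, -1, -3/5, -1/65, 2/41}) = {-9/2, -3/5, -1/65, 2/41}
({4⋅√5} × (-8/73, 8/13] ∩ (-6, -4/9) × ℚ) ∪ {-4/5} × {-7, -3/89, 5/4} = {-4/5} × {-7, -3/89, 5/4}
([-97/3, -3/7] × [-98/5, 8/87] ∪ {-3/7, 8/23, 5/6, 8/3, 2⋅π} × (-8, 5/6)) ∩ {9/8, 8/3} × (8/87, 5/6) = {8/3} × (8/87, 5/6)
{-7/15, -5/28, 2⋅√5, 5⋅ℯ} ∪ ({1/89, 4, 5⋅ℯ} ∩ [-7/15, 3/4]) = {-7/15, -5/28, 1/89, 2⋅√5, 5⋅ℯ}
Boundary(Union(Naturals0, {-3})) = Union({-3}, Naturals0)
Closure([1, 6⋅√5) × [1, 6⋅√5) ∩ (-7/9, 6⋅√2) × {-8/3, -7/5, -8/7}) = ∅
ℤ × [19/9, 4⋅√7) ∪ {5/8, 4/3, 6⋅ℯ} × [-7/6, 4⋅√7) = (ℤ × [19/9, 4⋅√7)) ∪ ({5/8, 4/3, 6⋅ℯ} × [-7/6, 4⋅√7))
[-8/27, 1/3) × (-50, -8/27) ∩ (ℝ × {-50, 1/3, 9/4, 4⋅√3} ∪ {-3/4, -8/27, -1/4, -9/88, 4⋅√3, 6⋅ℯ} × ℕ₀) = ∅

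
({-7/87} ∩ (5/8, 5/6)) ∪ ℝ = ℝ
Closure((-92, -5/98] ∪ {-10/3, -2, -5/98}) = [-92, -5/98]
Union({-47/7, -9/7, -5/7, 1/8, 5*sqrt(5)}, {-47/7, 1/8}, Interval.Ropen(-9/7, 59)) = Union({-47/7}, Interval.Ropen(-9/7, 59))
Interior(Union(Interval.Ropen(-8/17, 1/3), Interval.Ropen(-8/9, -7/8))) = Union(Interval.open(-8/9, -7/8), Interval.open(-8/17, 1/3))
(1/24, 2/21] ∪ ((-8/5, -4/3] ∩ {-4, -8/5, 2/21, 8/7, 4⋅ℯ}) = (1/24, 2/21]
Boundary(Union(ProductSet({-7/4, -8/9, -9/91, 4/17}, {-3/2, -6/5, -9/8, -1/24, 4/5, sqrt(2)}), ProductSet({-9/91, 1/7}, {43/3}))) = Union(ProductSet({-9/91, 1/7}, {43/3}), ProductSet({-7/4, -8/9, -9/91, 4/17}, {-3/2, -6/5, -9/8, -1/24, 4/5, sqrt(2)}))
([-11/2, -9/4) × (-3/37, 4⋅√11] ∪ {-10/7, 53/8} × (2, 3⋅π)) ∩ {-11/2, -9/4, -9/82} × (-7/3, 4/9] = {-11/2} × (-3/37, 4/9]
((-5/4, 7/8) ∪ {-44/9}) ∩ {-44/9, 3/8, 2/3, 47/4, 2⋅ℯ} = {-44/9, 3/8, 2/3}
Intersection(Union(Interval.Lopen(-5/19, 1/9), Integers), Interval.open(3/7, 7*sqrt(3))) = Range(1, 13, 1)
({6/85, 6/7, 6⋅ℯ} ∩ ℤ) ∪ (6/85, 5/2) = (6/85, 5/2)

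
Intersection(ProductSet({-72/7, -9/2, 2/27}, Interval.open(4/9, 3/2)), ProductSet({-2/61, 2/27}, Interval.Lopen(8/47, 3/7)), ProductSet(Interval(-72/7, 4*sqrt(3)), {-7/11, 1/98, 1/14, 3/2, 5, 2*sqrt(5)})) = EmptySet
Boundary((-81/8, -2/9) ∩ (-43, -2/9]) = {-81/8, -2/9}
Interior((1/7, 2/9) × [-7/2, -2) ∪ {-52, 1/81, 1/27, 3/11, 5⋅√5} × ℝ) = (1/7, 2/9) × (-7/2, -2)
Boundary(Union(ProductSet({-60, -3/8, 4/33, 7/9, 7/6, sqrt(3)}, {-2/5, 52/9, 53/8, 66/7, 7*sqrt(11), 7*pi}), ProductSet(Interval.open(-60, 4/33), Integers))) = Union(ProductSet({-60, -3/8, 4/33, 7/9, 7/6, sqrt(3)}, {-2/5, 52/9, 53/8, 66/7, 7*sqrt(11), 7*pi}), ProductSet(Interval(-60, 4/33), Integers))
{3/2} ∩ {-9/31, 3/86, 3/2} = {3/2}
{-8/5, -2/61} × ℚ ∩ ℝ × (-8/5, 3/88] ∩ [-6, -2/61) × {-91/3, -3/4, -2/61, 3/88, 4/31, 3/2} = {-8/5} × {-3/4, -2/61, 3/88}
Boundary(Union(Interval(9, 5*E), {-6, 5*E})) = {-6, 9, 5*E}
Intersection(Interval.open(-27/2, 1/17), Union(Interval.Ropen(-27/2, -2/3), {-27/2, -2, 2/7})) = Interval.open(-27/2, -2/3)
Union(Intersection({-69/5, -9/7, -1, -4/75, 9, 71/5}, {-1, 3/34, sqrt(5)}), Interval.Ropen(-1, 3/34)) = Interval.Ropen(-1, 3/34)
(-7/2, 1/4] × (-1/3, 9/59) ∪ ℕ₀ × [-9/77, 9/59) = (ℕ₀ × [-9/77, 9/59)) ∪ ((-7/2, 1/4] × (-1/3, 9/59))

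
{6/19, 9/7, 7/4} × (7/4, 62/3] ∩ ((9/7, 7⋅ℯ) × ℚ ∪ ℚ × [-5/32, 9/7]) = {7/4} × (ℚ ∩ (7/4, 62/3])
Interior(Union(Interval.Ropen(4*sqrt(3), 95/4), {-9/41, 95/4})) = Interval.open(4*sqrt(3), 95/4)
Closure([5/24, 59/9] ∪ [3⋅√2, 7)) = [5/24, 7]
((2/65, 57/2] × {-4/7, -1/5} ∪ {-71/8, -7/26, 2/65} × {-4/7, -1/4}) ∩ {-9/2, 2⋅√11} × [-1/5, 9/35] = {2⋅√11} × {-1/5}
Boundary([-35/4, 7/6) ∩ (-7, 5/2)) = {-7, 7/6}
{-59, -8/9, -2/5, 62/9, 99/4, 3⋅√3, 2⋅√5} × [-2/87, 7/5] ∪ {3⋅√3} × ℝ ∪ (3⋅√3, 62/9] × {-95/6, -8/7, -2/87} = ({3⋅√3} × ℝ) ∪ ((3⋅√3, 62/9] × {-95/6, -8/7, -2/87}) ∪ ({-59, -8/9, -2/5, 62/9, 99/4, 3⋅√3, 2⋅√5} × [-2/87, 7/5])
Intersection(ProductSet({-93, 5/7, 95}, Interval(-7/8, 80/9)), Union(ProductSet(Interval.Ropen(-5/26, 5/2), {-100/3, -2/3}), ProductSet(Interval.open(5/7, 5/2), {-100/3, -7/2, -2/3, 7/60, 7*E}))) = ProductSet({5/7}, {-2/3})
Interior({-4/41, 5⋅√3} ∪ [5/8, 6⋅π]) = (5/8, 6⋅π)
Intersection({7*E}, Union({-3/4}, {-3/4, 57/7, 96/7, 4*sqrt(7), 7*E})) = {7*E}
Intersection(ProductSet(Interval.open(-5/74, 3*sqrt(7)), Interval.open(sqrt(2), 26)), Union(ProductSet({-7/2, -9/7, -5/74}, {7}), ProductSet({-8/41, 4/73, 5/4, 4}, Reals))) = ProductSet({4/73, 5/4, 4}, Interval.open(sqrt(2), 26))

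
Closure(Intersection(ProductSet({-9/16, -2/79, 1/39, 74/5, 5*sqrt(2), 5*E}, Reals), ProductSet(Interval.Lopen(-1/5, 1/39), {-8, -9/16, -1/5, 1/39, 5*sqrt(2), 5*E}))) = ProductSet({-2/79, 1/39}, {-8, -9/16, -1/5, 1/39, 5*sqrt(2), 5*E})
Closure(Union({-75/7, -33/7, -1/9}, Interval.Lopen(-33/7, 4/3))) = Union({-75/7}, Interval(-33/7, 4/3))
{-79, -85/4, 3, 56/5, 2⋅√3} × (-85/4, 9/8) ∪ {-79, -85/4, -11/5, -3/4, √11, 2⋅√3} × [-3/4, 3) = ({-79, -85/4, 3, 56/5, 2⋅√3} × (-85/4, 9/8)) ∪ ({-79, -85/4, -11/5, -3/4, √11, 2⋅√3} × [-3/4, 3))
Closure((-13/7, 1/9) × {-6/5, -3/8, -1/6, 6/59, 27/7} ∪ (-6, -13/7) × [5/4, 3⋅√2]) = ([-13/7, 1/9] × {-6/5, -3/8, -1/6, 6/59, 27/7}) ∪ ([-6, -13/7] × [5/4, 3⋅√2])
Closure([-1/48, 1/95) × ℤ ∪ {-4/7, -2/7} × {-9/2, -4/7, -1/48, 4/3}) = ([-1/48, 1/95] × ℤ) ∪ ({-4/7, -2/7} × {-9/2, -4/7, -1/48, 4/3})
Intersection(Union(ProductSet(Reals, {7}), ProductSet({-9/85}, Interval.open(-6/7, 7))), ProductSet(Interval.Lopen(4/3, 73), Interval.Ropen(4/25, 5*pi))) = ProductSet(Interval.Lopen(4/3, 73), {7})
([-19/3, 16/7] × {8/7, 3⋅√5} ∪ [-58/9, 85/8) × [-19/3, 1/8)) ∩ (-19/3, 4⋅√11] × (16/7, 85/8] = (-19/3, 16/7] × {3⋅√5}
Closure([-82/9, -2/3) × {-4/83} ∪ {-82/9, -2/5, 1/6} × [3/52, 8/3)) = ([-82/9, -2/3] × {-4/83}) ∪ ({-82/9, -2/5, 1/6} × [3/52, 8/3])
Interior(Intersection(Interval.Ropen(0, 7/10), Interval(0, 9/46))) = Interval.open(0, 9/46)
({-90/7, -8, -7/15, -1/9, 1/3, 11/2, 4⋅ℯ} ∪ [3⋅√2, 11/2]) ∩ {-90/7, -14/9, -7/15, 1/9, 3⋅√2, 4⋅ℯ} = {-90/7, -7/15, 3⋅√2, 4⋅ℯ}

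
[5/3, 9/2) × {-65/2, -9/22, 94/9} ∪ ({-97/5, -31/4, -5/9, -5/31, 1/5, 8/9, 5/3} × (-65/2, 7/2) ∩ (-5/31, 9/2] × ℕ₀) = ({1/5, 8/9, 5/3} × {0, 1, 2, 3}) ∪ ([5/3, 9/2) × {-65/2, -9/22, 94/9})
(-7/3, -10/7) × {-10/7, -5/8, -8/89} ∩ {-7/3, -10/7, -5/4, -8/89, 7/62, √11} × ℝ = ∅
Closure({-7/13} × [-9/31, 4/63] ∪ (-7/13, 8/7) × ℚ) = [-7/13, 8/7] × ℝ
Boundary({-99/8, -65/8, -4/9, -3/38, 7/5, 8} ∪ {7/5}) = {-99/8, -65/8, -4/9, -3/38, 7/5, 8}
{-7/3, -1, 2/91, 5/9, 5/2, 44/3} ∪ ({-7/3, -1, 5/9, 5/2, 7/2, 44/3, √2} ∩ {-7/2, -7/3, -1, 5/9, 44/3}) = {-7/3, -1, 2/91, 5/9, 5/2, 44/3}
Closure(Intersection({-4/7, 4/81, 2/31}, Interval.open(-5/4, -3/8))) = {-4/7}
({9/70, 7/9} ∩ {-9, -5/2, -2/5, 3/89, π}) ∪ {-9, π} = {-9, π}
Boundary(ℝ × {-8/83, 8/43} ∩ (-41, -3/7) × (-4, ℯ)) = [-41, -3/7] × {-8/83, 8/43}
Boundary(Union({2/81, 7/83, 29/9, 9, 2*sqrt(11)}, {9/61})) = {2/81, 7/83, 9/61, 29/9, 9, 2*sqrt(11)}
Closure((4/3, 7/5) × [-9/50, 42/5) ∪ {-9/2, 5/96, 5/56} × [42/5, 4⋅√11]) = ({4/3, 7/5} × [-9/50, 42/5]) ∪ ([4/3, 7/5] × {-9/50, 42/5}) ∪ ((4/3, 7/5) × [-9/50, 42/5)) ∪ ({-9/2, 5/96, 5/56} × [42/5, 4⋅√11])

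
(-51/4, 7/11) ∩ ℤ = {-12, -11, …, 0}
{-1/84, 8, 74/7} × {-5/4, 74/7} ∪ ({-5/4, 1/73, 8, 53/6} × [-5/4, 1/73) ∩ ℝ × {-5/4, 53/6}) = ({-1/84, 8, 74/7} × {-5/4, 74/7}) ∪ ({-5/4, 1/73, 8, 53/6} × {-5/4})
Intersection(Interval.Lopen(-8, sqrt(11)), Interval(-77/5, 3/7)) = Interval.Lopen(-8, 3/7)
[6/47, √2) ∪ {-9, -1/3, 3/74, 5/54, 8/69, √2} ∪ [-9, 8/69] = [-9, 8/69] ∪ [6/47, √2]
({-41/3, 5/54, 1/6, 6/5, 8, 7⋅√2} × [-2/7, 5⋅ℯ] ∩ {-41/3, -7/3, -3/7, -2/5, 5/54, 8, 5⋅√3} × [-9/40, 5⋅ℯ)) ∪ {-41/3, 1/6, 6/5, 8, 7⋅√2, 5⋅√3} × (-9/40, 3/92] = ({-41/3, 5/54, 8} × [-9/40, 5⋅ℯ)) ∪ ({-41/3, 1/6, 6/5, 8, 7⋅√2, 5⋅√3} × (-9/40, 3/92])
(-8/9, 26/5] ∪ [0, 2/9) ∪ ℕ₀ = (-8/9, 26/5] ∪ ℕ₀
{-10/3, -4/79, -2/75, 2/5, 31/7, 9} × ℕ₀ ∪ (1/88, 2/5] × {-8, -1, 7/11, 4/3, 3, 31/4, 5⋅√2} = ({-10/3, -4/79, -2/75, 2/5, 31/7, 9} × ℕ₀) ∪ ((1/88, 2/5] × {-8, -1, 7/11, 4/3, 3, 31/4, 5⋅√2})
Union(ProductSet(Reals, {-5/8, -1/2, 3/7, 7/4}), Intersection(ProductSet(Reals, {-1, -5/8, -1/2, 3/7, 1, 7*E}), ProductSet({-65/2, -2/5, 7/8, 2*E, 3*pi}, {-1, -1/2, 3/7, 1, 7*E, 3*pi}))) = Union(ProductSet({-65/2, -2/5, 7/8, 2*E, 3*pi}, {-1, -1/2, 3/7, 1, 7*E}), ProductSet(Reals, {-5/8, -1/2, 3/7, 7/4}))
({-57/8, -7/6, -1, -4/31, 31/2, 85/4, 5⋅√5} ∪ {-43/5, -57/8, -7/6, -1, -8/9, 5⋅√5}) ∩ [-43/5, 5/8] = {-43/5, -57/8, -7/6, -1, -8/9, -4/31}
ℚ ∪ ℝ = ℝ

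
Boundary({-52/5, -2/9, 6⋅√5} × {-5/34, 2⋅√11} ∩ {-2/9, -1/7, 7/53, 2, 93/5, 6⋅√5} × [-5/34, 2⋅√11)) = {-2/9, 6⋅√5} × {-5/34}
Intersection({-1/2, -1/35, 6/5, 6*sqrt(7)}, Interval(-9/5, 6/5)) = {-1/2, -1/35, 6/5}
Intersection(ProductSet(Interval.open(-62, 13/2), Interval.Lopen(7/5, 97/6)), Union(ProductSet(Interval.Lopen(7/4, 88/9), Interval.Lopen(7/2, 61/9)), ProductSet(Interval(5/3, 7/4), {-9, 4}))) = Union(ProductSet(Interval(5/3, 7/4), {4}), ProductSet(Interval.open(7/4, 13/2), Interval.Lopen(7/2, 61/9)))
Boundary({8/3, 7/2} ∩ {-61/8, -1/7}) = ∅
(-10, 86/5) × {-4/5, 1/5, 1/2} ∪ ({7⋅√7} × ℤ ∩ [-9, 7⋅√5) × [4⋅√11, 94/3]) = (-10, 86/5) × {-4/5, 1/5, 1/2}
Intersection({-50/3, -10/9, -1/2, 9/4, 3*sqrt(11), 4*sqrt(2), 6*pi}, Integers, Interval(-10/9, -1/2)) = EmptySet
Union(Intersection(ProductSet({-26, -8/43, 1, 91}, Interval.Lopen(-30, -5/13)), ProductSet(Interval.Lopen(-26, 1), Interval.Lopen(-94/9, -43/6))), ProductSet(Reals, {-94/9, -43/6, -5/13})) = Union(ProductSet({-8/43, 1}, Interval.Lopen(-94/9, -43/6)), ProductSet(Reals, {-94/9, -43/6, -5/13}))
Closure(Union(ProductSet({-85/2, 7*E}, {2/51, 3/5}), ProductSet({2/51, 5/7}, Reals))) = Union(ProductSet({-85/2, 7*E}, {2/51, 3/5}), ProductSet({2/51, 5/7}, Reals))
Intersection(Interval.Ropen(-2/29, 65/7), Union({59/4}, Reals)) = Interval.Ropen(-2/29, 65/7)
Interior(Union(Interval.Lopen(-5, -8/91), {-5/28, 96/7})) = Interval.open(-5, -8/91)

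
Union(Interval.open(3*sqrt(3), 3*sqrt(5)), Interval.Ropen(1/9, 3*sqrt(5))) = Interval.Ropen(1/9, 3*sqrt(5))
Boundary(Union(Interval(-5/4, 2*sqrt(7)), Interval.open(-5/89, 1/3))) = {-5/4, 2*sqrt(7)}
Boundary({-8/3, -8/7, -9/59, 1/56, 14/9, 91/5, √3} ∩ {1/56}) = {1/56}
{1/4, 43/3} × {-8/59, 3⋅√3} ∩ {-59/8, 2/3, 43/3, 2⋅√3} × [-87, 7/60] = {43/3} × {-8/59}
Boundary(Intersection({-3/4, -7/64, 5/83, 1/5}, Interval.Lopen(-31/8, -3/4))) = {-3/4}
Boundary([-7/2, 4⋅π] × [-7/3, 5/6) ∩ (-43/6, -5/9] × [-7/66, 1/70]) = ({-7/2, -5/9} × [-7/66, 1/70]) ∪ ([-7/2, -5/9] × {-7/66, 1/70})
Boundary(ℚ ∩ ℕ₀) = ℕ₀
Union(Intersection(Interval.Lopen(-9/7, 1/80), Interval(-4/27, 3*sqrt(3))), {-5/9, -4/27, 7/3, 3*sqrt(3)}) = Union({-5/9, 7/3, 3*sqrt(3)}, Interval(-4/27, 1/80))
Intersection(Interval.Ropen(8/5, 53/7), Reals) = Interval.Ropen(8/5, 53/7)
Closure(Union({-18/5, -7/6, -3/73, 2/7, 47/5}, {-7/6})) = {-18/5, -7/6, -3/73, 2/7, 47/5}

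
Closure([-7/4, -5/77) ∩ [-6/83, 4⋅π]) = [-6/83, -5/77]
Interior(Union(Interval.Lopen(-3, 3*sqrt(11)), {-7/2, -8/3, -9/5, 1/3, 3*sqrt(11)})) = Interval.open(-3, 3*sqrt(11))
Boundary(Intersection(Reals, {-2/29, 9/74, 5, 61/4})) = {-2/29, 9/74, 5, 61/4}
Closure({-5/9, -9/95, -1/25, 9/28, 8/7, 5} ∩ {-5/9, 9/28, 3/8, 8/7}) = {-5/9, 9/28, 8/7}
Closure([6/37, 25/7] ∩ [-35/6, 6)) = [6/37, 25/7]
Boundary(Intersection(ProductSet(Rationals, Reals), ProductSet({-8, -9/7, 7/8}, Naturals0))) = ProductSet({-8, -9/7, 7/8}, Naturals0)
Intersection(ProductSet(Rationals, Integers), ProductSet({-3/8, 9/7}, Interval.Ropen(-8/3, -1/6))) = ProductSet({-3/8, 9/7}, Range(-2, 0, 1))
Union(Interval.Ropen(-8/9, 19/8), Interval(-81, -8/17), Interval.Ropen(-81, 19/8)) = Interval.Ropen(-81, 19/8)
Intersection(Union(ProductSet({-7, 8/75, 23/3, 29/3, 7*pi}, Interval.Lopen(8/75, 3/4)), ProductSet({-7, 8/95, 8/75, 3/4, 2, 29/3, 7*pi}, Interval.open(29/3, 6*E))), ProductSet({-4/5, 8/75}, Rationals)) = ProductSet({8/75}, Union(Intersection(Interval.Lopen(8/75, 3/4), Rationals), Intersection(Interval.open(29/3, 6*E), Rationals)))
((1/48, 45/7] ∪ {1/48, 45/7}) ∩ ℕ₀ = {1, 2, …, 6}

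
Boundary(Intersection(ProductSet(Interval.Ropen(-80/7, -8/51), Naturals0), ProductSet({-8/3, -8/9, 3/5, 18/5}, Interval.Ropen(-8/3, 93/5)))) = ProductSet({-8/3, -8/9}, Range(0, 19, 1))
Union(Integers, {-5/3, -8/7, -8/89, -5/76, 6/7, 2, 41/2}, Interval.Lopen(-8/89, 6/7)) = Union({-5/3, -8/7, 41/2}, Integers, Interval(-8/89, 6/7))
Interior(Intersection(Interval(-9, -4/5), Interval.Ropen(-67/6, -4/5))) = Interval.open(-9, -4/5)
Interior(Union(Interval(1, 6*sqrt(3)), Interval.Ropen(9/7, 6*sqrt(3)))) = Interval.open(1, 6*sqrt(3))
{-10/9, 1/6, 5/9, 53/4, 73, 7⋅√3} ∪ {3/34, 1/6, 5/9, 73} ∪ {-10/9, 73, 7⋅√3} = {-10/9, 3/34, 1/6, 5/9, 53/4, 73, 7⋅√3}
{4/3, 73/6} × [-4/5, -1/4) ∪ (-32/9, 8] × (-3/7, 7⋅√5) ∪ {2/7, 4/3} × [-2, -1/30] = ({2/7, 4/3} × [-2, -1/30]) ∪ ({4/3, 73/6} × [-4/5, -1/4)) ∪ ((-32/9, 8] × (-3/7, 7⋅√5))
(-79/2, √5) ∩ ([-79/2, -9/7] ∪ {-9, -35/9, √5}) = (-79/2, -9/7]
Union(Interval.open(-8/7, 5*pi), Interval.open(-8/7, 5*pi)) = Interval.open(-8/7, 5*pi)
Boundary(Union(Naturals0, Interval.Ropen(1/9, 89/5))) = Union(Complement(Naturals0, Interval.open(1/9, 89/5)), {1/9, 89/5})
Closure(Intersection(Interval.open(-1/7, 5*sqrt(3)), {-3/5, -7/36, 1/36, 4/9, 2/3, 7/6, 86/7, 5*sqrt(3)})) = {1/36, 4/9, 2/3, 7/6}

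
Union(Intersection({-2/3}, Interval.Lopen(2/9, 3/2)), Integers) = Integers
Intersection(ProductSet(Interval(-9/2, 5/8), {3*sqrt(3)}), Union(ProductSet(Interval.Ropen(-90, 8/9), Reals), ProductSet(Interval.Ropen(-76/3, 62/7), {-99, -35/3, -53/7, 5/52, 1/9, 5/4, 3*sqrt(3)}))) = ProductSet(Interval(-9/2, 5/8), {3*sqrt(3)})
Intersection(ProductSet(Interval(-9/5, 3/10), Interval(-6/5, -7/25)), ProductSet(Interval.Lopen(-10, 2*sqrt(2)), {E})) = EmptySet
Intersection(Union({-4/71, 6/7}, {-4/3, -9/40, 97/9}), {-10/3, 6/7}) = {6/7}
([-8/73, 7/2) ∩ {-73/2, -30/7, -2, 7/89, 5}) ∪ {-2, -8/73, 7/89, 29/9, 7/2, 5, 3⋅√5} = {-2, -8/73, 7/89, 29/9, 7/2, 5, 3⋅√5}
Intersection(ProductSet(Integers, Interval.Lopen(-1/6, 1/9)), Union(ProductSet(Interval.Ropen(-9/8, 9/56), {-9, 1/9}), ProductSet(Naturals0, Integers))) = Union(ProductSet(Naturals0, Range(0, 1, 1)), ProductSet(Range(-1, 1, 1), {1/9}))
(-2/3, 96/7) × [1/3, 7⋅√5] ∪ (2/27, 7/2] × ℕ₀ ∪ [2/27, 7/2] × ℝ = ([2/27, 7/2] × ℝ) ∪ ((-2/3, 96/7) × [1/3, 7⋅√5])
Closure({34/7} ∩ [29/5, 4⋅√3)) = ∅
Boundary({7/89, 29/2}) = {7/89, 29/2}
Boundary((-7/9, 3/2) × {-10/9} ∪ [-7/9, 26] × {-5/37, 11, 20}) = ([-7/9, 3/2] × {-10/9}) ∪ ([-7/9, 26] × {-5/37, 11, 20})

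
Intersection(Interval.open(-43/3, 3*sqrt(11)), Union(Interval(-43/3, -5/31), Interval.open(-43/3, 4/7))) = Interval.open(-43/3, 4/7)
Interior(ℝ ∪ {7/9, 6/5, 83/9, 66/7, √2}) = ℝ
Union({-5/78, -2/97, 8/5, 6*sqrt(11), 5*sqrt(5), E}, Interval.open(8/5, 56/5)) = Union({-5/78, -2/97, 6*sqrt(11)}, Interval.Ropen(8/5, 56/5))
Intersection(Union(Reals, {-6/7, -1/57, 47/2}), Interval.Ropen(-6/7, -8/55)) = Interval.Ropen(-6/7, -8/55)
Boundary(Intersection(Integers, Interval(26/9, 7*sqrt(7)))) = Range(3, 19, 1)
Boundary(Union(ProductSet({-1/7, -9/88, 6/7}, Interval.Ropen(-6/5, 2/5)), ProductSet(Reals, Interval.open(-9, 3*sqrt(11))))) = ProductSet(Reals, {-9, 3*sqrt(11)})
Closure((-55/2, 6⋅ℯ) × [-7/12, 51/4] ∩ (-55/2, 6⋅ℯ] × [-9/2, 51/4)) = ({-55/2, 6⋅ℯ} × [-7/12, 51/4]) ∪ ([-55/2, 6⋅ℯ] × {-7/12, 51/4}) ∪ ((-55/2, 6⋅ℯ) × [-7/12, 51/4))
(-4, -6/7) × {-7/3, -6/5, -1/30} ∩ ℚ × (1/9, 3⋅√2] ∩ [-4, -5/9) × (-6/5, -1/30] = ∅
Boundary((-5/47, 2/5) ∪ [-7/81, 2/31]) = {-5/47, 2/5}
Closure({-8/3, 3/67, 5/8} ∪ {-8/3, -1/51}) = {-8/3, -1/51, 3/67, 5/8}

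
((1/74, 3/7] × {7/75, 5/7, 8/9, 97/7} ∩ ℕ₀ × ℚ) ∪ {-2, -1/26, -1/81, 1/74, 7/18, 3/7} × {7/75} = {-2, -1/26, -1/81, 1/74, 7/18, 3/7} × {7/75}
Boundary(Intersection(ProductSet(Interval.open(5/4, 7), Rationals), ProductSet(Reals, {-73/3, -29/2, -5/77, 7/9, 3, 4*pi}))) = ProductSet(Interval(5/4, 7), {-73/3, -29/2, -5/77, 7/9, 3})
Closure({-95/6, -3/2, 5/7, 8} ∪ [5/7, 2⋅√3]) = {-95/6, -3/2, 8} ∪ [5/7, 2⋅√3]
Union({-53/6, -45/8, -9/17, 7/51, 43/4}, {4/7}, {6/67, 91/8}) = {-53/6, -45/8, -9/17, 6/67, 7/51, 4/7, 43/4, 91/8}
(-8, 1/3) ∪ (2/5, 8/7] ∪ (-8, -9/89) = (-8, 1/3) ∪ (2/5, 8/7]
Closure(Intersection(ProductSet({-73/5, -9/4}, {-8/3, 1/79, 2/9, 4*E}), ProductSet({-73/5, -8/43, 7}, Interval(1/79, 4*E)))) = ProductSet({-73/5}, {1/79, 2/9, 4*E})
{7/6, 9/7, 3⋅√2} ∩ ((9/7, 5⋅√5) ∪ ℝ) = {7/6, 9/7, 3⋅√2}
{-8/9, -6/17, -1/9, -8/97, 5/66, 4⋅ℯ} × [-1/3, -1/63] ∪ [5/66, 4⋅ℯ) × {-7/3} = ([5/66, 4⋅ℯ) × {-7/3}) ∪ ({-8/9, -6/17, -1/9, -8/97, 5/66, 4⋅ℯ} × [-1/3, -1/63])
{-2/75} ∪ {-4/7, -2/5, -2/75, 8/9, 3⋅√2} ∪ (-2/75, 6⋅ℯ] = {-4/7, -2/5} ∪ [-2/75, 6⋅ℯ]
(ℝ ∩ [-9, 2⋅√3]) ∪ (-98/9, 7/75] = (-98/9, 2⋅√3]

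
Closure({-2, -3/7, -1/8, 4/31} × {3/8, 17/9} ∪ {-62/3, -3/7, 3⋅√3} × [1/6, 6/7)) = ({-2, -3/7, -1/8, 4/31} × {3/8, 17/9}) ∪ ({-62/3, -3/7, 3⋅√3} × [1/6, 6/7])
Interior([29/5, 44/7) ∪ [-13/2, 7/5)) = (-13/2, 7/5) ∪ (29/5, 44/7)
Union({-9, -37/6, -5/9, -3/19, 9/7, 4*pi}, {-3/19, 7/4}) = {-9, -37/6, -5/9, -3/19, 9/7, 7/4, 4*pi}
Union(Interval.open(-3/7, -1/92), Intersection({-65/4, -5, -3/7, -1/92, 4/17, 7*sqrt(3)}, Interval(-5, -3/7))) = Union({-5}, Interval.Ropen(-3/7, -1/92))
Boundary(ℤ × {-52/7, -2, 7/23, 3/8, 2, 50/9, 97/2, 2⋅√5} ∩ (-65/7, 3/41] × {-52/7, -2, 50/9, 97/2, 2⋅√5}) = {-9, -8, …, 0} × {-52/7, -2, 50/9, 97/2, 2⋅√5}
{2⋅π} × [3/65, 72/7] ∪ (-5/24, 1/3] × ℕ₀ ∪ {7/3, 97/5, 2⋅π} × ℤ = ((-5/24, 1/3] × ℕ₀) ∪ ({7/3, 97/5, 2⋅π} × ℤ) ∪ ({2⋅π} × [3/65, 72/7])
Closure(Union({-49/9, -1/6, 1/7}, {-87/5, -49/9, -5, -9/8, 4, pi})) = {-87/5, -49/9, -5, -9/8, -1/6, 1/7, 4, pi}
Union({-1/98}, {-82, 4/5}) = {-82, -1/98, 4/5}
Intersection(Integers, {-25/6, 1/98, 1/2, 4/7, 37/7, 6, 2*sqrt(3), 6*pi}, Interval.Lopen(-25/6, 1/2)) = EmptySet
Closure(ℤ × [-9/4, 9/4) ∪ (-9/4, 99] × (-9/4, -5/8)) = (ℤ × [-9/4, 9/4]) ∪ ({-9/4, 99} × [-9/4, -5/8]) ∪ ([-9/4, 99] × {-9/4, -5/8}) ∪ ((-9/4, 99] × (-9/4, -5/8))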